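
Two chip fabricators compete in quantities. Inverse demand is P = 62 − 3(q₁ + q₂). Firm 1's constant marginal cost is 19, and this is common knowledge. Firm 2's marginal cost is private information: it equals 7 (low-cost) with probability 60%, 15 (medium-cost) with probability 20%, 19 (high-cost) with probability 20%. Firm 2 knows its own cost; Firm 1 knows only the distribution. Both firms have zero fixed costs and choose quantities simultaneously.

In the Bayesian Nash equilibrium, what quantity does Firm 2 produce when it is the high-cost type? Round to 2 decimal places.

Each type of Firm 2 best-responds to q₁; Firm 1 best-responds to the expected q₂ over Firm 2's types.
Firm 2 with cost c maximizes (62 − 3(q₁+q₂) − c)·q₂, giving q₂(c) = (62 − c − 3q₁)/6.
E[c₂] = 0.6·7 + 0.2·15 + 0.2·19 = 11
Firm 1's FOC against E[q₂] yields q₁ = (62 − 2·19 + E[c₂])/9 = (62 − 38 + 11)/9 = 3.88889.
q₂(high-cost) = (62 − 19 − 3·3.88889)/6 = 5.22222.

5.22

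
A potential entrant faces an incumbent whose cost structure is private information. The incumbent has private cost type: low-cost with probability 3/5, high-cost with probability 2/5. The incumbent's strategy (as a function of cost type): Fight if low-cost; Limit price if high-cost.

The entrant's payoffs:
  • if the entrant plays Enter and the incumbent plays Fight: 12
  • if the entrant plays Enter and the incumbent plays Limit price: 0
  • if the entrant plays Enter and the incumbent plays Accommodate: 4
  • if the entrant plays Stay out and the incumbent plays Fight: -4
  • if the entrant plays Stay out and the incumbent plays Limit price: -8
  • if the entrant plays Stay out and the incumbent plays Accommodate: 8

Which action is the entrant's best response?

Compute the entrant's expected payoff for each action, taking the expectation over the incumbent's type.
E[Enter] = 3/5·(12) + 2/5·(0) = 36/5
E[Stay out] = 3/5·(-4) + 2/5·(-8) = -28/5
Best response: Enter (36/5 is the largest).

Enter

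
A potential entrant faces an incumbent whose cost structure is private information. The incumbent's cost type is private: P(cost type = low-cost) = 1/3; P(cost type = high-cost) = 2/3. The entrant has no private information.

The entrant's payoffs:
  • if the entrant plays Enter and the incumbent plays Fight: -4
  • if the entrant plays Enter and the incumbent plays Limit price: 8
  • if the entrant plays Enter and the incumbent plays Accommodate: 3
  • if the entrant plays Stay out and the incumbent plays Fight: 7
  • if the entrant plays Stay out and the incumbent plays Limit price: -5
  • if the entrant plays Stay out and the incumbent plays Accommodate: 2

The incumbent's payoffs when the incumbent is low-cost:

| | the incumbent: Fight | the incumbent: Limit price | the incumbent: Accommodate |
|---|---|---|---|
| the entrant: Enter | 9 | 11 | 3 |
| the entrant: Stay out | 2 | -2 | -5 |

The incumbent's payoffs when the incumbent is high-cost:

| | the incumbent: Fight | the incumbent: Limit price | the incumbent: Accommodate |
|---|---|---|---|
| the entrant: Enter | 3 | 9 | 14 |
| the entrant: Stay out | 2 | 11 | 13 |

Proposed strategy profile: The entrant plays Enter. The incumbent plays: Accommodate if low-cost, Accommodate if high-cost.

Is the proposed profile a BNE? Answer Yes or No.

No

The entrant plays Enter: E[Enter] = 1/3·(3) + 2/3·(3) = 3; E[Stay out] = 2. Best-responding. ✓
The incumbent (cost type low-cost), facing Enter: Fight gives 9, Limit price gives 11, Accommodate gives 3. Proposed Accommodate is not best — profitable deviation exists. ✗
The incumbent (cost type high-cost), facing Enter: Fight gives 3, Limit price gives 9, Accommodate gives 14. Proposed Accommodate is best. ✓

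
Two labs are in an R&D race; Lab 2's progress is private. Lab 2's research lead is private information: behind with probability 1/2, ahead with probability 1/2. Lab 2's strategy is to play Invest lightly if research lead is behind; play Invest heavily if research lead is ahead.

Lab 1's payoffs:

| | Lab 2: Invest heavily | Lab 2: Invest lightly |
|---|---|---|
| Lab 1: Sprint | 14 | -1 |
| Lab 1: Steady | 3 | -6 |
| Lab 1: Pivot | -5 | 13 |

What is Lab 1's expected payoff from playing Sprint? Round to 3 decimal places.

Take the expectation over Lab 2's research lead, weighting each type's action by its prior probability.
E[Sprint] = 1/2·(-1) + 1/2·14 = (-1/2) + 7 = 13/2

6.500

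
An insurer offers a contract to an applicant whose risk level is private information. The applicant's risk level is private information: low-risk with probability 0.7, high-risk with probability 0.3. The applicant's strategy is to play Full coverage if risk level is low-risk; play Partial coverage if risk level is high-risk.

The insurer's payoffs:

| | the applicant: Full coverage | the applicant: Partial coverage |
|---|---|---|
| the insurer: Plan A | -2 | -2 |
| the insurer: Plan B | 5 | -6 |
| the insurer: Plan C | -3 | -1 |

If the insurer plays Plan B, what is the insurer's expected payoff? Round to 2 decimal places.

1.70

E[Plan B] = 0.7·5 + 0.3·(-6) = 3.5 + (-1.8) = 1.7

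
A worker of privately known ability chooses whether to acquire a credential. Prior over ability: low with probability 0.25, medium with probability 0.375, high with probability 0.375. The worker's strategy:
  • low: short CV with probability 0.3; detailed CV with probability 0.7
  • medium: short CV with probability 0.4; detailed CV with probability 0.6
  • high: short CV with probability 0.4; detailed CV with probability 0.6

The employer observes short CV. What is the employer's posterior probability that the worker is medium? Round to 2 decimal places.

P(short CV) = 0.25·0.3 + 0.375·0.4 + 0.375·0.4 = 0.375
P(medium | short CV) = (0.375·0.4) / 0.375 = 0.15 / 0.375 = 0.4

0.40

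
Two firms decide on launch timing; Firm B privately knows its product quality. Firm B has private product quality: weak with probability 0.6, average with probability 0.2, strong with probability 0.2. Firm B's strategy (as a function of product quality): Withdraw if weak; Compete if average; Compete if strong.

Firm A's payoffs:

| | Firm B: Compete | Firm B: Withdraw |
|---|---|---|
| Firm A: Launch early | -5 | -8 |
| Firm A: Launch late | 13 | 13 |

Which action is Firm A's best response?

E[Launch early] = 0.6·(-8) + 0.2·(-5) + 0.2·(-5) = -6.8
E[Launch late] = 0.6·(13) + 0.2·(13) + 0.2·(13) = 13
Best response: Launch late (13 is the largest).

Launch late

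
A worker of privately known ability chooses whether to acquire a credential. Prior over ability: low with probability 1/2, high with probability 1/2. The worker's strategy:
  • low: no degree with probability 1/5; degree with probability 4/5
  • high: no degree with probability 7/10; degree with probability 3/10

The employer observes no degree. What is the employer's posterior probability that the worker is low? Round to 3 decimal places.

P(no degree) = (1/2)·(1/5) + (1/2)·(7/10) = 9/20
P(low | no degree) = ((1/2)·(1/5)) / (9/20) = (1/10) / (9/20) = 2/9

0.222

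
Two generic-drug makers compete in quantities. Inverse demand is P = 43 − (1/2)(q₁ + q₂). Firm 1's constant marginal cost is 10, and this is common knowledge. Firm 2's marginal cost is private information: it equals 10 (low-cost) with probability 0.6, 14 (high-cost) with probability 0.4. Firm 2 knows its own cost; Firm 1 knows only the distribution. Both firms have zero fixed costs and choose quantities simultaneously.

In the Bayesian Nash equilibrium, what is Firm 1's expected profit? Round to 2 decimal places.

266.04

Type-c best response for Firm 2: q₂(c) = (43 − c) − q₁/2.
Firm 1 maximizes expected profit; its first-order condition is 43 − q₁ − (1/2)E[q₂] − 10 = 0.
Substituting E[q₂] and solving: E[c₂] = 11.6, so q₁ = (43 − 2·10 + 11.6)/(3/2) = 23.0667.
E[P] = 43 − (1/2)·(q₁ + E[q₂]) = 21.5333; Firm 1's expected profit = (E[P] − 10)·q₁ = (21.5333 − 10)·23.0667 = 266.036.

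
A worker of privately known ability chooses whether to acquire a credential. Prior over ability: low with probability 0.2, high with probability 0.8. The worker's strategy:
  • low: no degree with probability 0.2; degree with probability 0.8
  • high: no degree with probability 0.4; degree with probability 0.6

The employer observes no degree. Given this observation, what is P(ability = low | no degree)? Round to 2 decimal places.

Apply Bayes' rule using the sender's strategy as the likelihood.
P(no degree) = 0.2·0.2 + 0.8·0.4 = 0.36
P(low | no degree) = (0.2·0.2) / 0.36 = 0.04 / 0.36 = 0.111111

0.11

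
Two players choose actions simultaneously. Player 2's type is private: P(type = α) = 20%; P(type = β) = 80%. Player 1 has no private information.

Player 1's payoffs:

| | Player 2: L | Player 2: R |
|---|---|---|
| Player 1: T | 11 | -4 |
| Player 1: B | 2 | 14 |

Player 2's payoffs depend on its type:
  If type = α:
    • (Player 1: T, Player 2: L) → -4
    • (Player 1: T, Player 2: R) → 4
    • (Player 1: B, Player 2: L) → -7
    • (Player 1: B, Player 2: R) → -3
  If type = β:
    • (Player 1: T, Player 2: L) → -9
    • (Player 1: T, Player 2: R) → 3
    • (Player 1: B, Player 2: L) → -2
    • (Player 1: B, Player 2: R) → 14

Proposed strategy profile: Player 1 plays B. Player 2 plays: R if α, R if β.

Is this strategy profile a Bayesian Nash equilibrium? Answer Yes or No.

Player 1 plays B: E[B] = 0.2·(14) + 0.8·(14) = 14; E[T] = -4. Best-responding. ✓
Player 2 (type α), facing B: L gives -7, R gives -3. Proposed R is best. ✓
Player 2 (type β), facing B: L gives -2, R gives 14. Proposed R is best. ✓

Yes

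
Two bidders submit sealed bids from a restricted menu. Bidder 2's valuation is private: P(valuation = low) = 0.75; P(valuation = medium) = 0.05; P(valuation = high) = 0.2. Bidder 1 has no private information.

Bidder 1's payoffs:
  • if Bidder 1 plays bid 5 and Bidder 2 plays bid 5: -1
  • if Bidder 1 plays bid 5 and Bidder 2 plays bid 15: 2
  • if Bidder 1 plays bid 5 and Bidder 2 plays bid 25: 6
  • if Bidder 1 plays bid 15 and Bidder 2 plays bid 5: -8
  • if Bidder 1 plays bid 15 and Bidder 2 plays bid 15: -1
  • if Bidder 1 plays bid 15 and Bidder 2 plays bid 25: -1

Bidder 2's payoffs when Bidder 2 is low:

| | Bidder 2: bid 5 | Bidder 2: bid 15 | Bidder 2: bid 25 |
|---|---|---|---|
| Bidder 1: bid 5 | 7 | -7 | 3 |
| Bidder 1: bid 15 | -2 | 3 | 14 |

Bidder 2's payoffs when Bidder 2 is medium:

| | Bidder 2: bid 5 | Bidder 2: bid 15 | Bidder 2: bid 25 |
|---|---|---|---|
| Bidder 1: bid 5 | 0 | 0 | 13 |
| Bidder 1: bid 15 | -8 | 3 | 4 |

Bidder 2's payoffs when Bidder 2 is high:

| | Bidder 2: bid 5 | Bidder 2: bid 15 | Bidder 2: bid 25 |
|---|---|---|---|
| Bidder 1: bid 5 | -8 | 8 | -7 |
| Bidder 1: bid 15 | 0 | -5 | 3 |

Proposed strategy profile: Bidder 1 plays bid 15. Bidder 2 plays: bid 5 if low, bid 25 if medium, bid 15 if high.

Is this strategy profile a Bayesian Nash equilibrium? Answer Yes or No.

No

Bidder 1 plays bid 15: E[bid 15] = 0.75·(-8) + 0.05·(-1) + 0.2·(-1) = -6.25; E[bid 5] = -0.05. Not best-responding. ✗
Bidder 2 (valuation low), facing bid 15: bid 5 gives -2, bid 15 gives 3, bid 25 gives 14. Proposed bid 5 is not best — profitable deviation exists. ✗
Bidder 2 (valuation medium), facing bid 15: bid 5 gives -8, bid 15 gives 3, bid 25 gives 4. Proposed bid 25 is best. ✓
Bidder 2 (valuation high), facing bid 15: bid 5 gives 0, bid 15 gives -5, bid 25 gives 3. Proposed bid 15 is not best — profitable deviation exists. ✗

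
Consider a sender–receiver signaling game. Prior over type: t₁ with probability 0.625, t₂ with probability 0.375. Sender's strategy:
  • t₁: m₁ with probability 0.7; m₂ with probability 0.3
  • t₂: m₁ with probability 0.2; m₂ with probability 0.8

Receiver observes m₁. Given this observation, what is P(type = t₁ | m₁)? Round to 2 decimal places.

0.85

P(m₁) = 0.625·0.7 + 0.375·0.2 = 0.5125
P(t₁ | m₁) = (0.625·0.7) / 0.5125 = 0.4375 / 0.5125 = 0.853659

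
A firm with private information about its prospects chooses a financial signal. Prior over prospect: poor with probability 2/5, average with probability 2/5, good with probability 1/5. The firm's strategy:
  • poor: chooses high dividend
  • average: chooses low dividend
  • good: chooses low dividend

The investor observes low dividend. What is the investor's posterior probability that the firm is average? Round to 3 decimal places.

Apply Bayes' rule using the sender's strategy as the likelihood.
P(low dividend) = (2/5)·0 + (2/5)·1 + (1/5)·1 = 3/5
P(average | low dividend) = ((2/5)·1) / (3/5) = (2/5) / (3/5) = 2/3

0.667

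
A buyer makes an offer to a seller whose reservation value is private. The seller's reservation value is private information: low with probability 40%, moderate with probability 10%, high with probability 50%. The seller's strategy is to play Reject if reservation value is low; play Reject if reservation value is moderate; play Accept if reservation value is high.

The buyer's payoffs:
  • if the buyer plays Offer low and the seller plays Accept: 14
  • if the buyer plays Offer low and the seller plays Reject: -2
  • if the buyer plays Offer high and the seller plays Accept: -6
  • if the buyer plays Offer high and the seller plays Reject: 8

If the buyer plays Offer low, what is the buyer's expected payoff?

E[Offer low] = 0.4·(-2) + 0.1·(-2) + 0.5·14 = (-0.8) + (-0.2) + 7 = 6

6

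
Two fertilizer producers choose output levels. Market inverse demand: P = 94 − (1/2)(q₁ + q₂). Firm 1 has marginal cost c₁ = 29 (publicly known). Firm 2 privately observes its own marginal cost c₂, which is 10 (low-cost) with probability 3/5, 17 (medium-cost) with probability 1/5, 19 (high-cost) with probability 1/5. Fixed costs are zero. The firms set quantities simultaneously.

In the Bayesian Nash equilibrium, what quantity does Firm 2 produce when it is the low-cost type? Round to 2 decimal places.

67.60

Type-c best response for Firm 2: q₂(c) = (94 − c) − q₁/2.
Firm 1 maximizes expected profit; its first-order condition is 94 − q₁ − (1/2)E[q₂] − 29 = 0.
Substituting E[q₂] and solving: E[c₂] = 13.2, so q₁ = (94 − 2·29 + 13.2)/(3/2) = 32.8.
q₂(low-cost) = (94 − 10 − (1/2)·32.8) = 67.6.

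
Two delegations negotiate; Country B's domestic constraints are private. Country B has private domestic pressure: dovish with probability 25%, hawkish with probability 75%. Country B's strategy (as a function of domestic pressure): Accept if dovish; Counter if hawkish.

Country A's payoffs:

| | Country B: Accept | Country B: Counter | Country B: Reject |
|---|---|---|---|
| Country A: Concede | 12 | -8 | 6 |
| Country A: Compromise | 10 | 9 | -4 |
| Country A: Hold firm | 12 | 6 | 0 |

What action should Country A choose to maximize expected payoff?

Compute Country A's expected payoff for each action, taking the expectation over Country B's type.
E[Concede] = 0.25·(12) + 0.75·(-8) = -3
E[Compromise] = 0.25·(10) + 0.75·(9) = 9.25
E[Hold firm] = 0.25·(12) + 0.75·(6) = 7.5
Best response: Compromise (9.25 is the largest).

Compromise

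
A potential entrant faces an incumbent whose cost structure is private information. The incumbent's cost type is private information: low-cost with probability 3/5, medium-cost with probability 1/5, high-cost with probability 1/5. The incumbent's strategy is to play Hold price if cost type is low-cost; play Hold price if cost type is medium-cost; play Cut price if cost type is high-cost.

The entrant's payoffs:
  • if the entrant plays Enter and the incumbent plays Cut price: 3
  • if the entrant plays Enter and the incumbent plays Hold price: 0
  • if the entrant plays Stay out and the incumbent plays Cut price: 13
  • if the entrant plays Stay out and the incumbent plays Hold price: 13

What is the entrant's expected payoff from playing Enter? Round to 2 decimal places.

0.60

Take the expectation over the incumbent's cost type, weighting each type's action by its prior probability.
E[Enter] = 3/5·0 + 1/5·0 + 1/5·3 = 0 + 0 + 3/5 = 3/5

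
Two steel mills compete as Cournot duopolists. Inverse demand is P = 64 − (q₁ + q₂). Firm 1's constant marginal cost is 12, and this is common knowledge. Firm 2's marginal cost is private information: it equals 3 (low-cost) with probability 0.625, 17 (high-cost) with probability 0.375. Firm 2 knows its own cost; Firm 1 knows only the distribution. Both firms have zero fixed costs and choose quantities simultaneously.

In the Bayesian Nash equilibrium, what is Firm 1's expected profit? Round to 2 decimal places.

258.67

Firm 2 with cost c maximizes (64 − (q₁+q₂) − c)·q₂, giving q₂(c) = (64 − c − q₁)/2.
E[c₂] = 0.625·3 + 0.375·17 = 8.25
Firm 1's FOC against E[q₂] yields q₁ = (64 − 2·12 + E[c₂])/3 = (64 − 24 + 8.25)/3 = 16.0833.
E[P] = 64 − (q₁ + E[q₂]) = 28.0833; Firm 1's expected profit = (E[P] − 12)·q₁ = (28.0833 − 12)·16.0833 = 258.674.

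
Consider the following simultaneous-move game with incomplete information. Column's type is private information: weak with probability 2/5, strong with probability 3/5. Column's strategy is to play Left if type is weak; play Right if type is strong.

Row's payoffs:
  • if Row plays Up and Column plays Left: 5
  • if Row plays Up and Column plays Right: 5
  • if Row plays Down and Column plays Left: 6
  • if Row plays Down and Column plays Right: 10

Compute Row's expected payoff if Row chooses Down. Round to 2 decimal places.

8.40

E[Down] = 2/5·6 + 3/5·10 = 12/5 + 6 = 42/5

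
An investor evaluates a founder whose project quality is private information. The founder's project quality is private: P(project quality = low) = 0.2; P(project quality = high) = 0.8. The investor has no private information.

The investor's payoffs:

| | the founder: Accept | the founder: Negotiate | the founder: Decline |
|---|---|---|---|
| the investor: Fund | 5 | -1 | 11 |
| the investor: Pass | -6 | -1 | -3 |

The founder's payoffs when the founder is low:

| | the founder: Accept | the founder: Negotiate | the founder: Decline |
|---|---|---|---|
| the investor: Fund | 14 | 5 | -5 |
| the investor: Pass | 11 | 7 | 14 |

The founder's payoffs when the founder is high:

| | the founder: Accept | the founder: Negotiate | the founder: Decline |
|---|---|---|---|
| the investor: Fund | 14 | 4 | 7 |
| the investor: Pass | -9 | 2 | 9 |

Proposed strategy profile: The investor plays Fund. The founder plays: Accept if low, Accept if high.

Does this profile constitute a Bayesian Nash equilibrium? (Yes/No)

A profile is a BNE iff every type of every player is best-responding given beliefs about the other side.
The investor plays Fund: E[Fund] = 0.2·(5) + 0.8·(5) = 5; E[Pass] = -6. Best-responding. ✓
The founder (project quality low), facing Fund: Accept gives 14, Negotiate gives 5, Decline gives -5. Proposed Accept is best. ✓
The founder (project quality high), facing Fund: Accept gives 14, Negotiate gives 4, Decline gives 7. Proposed Accept is best. ✓

Yes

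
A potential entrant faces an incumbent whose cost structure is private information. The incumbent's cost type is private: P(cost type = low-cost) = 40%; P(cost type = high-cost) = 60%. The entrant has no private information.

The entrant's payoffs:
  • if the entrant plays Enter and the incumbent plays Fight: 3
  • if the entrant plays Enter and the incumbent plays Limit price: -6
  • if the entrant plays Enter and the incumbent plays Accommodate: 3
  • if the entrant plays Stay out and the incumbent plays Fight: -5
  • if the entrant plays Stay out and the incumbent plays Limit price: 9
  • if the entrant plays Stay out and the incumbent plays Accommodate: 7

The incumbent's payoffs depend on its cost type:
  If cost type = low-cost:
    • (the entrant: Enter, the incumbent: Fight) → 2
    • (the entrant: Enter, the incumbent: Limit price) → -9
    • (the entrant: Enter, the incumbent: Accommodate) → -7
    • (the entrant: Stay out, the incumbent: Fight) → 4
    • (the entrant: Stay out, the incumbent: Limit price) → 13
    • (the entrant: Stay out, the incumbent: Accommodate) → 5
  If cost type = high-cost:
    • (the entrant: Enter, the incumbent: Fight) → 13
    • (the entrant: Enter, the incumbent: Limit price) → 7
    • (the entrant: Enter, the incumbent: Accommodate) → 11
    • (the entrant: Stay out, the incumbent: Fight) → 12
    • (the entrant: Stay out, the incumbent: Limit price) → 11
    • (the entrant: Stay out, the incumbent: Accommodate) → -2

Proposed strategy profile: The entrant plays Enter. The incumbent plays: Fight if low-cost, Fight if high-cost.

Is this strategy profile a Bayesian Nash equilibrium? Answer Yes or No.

The entrant plays Enter: E[Enter] = 0.4·(3) + 0.6·(3) = 3; E[Stay out] = -5. Best-responding. ✓
The incumbent (cost type low-cost), facing Enter: Fight gives 2, Limit price gives -9, Accommodate gives -7. Proposed Fight is best. ✓
The incumbent (cost type high-cost), facing Enter: Fight gives 13, Limit price gives 7, Accommodate gives 11. Proposed Fight is best. ✓

Yes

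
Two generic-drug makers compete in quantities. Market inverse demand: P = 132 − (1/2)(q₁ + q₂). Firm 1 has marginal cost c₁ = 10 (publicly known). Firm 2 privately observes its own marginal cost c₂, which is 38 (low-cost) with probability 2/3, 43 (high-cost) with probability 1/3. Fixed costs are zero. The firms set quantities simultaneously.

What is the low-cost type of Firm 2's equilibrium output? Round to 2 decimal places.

43.44

Type-c best response for Firm 2: q₂(c) = (132 − c) − q₁/2.
Firm 1 maximizes expected profit; its first-order condition is 132 − q₁ − (1/2)E[q₂] − 10 = 0.
Substituting E[q₂] and solving: E[c₂] = 39.6667, so q₁ = (132 − 2·10 + 39.6667)/(3/2) = 101.111.
q₂(low-cost) = (132 − 38 − (1/2)·101.111) = 43.4444.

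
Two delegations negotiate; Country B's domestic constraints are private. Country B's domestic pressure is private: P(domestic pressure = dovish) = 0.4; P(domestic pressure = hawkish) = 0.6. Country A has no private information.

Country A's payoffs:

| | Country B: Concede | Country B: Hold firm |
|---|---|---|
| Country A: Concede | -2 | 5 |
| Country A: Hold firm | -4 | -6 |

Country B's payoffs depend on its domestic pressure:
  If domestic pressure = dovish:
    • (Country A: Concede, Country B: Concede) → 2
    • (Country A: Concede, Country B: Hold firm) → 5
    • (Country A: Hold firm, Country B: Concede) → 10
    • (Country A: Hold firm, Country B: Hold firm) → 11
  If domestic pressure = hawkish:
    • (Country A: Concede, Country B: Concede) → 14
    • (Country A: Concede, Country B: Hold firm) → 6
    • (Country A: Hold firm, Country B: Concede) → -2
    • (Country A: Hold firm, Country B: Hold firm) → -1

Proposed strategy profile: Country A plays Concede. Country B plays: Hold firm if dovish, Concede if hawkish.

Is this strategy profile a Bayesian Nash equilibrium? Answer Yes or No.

A profile is a BNE iff every type of every player is best-responding given beliefs about the other side.
Country A plays Concede: E[Concede] = 0.4·(5) + 0.6·(-2) = 0.8; E[Hold firm] = -4.8. Best-responding. ✓
Country B (domestic pressure dovish), facing Concede: Concede gives 2, Hold firm gives 5. Proposed Hold firm is best. ✓
Country B (domestic pressure hawkish), facing Concede: Concede gives 14, Hold firm gives 6. Proposed Concede is best. ✓

Yes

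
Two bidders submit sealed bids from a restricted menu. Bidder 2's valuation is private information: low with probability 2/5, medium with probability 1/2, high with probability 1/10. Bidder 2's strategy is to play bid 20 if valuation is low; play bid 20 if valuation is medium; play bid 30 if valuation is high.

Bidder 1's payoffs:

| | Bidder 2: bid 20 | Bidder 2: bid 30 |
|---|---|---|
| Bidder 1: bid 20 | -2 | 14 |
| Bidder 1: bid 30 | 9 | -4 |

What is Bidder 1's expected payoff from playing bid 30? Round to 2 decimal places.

7.70

Take the expectation over Bidder 2's valuation, weighting each type's action by its prior probability.
E[bid 30] = 2/5·9 + 1/2·9 + 1/10·(-4) = 18/5 + 9/2 + (-2/5) = 77/10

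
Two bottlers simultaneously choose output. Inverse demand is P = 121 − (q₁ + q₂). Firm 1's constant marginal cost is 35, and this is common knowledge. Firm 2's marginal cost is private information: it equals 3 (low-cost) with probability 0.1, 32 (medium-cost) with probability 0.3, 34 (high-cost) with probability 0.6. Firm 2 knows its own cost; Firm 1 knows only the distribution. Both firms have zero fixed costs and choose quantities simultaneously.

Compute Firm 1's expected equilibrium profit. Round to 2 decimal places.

734.41

Type-c best response for Firm 2: q₂(c) = (121 − c)/2 − q₁/2.
Firm 1 maximizes expected profit; its first-order condition is 121 − 2q₁ − E[q₂] − 35 = 0.
Substituting E[q₂] and solving: E[c₂] = 30.3, so q₁ = (121 − 2·35 + 30.3)/3 = 27.1.
E[P] = 121 − (q₁ + E[q₂]) = 62.1; Firm 1's expected profit = (E[P] − 35)·q₁ = (62.1 − 35)·27.1 = 734.41.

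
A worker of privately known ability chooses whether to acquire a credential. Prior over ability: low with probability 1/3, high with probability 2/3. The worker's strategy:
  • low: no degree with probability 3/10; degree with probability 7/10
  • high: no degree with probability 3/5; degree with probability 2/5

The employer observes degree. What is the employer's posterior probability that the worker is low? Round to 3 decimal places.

0.467

Apply Bayes' rule using the sender's strategy as the likelihood.
P(degree) = (1/3)·(7/10) + (2/3)·(2/5) = 1/2
P(low | degree) = ((1/3)·(7/10)) / (1/2) = (7/30) / (1/2) = 7/15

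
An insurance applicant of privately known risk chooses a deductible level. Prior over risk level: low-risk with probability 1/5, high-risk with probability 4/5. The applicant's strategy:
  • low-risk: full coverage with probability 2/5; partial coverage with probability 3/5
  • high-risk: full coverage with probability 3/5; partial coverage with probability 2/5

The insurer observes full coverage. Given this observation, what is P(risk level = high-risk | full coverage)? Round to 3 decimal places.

P(full coverage) = (1/5)·(2/5) + (4/5)·(3/5) = 14/25
P(high-risk | full coverage) = ((4/5)·(3/5)) / (14/25) = (12/25) / (14/25) = 6/7

0.857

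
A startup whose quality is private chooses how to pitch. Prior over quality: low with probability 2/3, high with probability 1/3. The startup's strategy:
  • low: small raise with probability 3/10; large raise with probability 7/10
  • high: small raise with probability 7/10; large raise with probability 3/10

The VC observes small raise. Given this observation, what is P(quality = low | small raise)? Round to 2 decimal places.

P(small raise) = (2/3)·(3/10) + (1/3)·(7/10) = 13/30
P(low | small raise) = ((2/3)·(3/10)) / (13/30) = (1/5) / (13/30) = 6/13

0.46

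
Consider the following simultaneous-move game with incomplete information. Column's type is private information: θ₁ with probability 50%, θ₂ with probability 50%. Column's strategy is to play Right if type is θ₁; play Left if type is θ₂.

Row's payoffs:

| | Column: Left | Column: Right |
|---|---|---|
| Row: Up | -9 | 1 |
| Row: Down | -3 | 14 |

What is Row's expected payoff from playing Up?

Take the expectation over Column's type, weighting each type's action by its prior probability.
E[Up] = 0.5·1 + 0.5·(-9) = 0.5 + (-4.5) = -4

-4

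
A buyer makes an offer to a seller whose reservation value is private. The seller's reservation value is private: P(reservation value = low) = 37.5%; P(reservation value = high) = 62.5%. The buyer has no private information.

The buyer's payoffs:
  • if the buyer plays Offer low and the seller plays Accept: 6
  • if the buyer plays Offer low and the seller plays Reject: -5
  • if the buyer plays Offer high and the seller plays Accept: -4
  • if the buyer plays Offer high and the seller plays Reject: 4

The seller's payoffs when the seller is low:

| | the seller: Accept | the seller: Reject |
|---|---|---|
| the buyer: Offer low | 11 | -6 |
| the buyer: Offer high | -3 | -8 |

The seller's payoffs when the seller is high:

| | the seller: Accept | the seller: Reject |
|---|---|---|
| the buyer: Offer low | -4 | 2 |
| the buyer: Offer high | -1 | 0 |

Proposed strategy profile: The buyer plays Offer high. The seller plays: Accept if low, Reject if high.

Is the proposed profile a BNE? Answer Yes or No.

The buyer plays Offer high: E[Offer high] = 0.375·(-4) + 0.625·(4) = 1; E[Offer low] = -0.875. Best-responding. ✓
The seller (reservation value low), facing Offer high: Accept gives -3, Reject gives -8. Proposed Accept is best. ✓
The seller (reservation value high), facing Offer high: Accept gives -1, Reject gives 0. Proposed Reject is best. ✓

Yes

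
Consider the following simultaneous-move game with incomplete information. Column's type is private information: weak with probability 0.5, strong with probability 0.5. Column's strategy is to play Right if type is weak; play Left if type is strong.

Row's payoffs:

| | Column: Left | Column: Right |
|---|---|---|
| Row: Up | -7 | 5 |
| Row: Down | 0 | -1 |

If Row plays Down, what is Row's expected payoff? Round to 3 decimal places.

Take the expectation over Column's type, weighting each type's action by its prior probability.
E[Down] = 0.5·(-1) + 0.5·0 = (-0.5) + 0 = -0.5

-0.500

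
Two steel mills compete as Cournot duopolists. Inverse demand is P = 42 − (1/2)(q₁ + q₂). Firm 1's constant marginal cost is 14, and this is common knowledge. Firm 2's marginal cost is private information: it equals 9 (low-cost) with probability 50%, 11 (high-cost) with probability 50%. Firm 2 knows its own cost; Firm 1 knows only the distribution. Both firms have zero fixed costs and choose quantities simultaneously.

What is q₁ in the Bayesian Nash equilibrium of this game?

Type-c best response for Firm 2: q₂(c) = (42 − c) − q₁/2.
Firm 1 maximizes expected profit; its first-order condition is 42 − q₁ − (1/2)E[q₂] − 14 = 0.
Substituting E[q₂] and solving: E[c₂] = 10, so q₁ = (42 − 2·14 + 10)/(3/2) = 16.

16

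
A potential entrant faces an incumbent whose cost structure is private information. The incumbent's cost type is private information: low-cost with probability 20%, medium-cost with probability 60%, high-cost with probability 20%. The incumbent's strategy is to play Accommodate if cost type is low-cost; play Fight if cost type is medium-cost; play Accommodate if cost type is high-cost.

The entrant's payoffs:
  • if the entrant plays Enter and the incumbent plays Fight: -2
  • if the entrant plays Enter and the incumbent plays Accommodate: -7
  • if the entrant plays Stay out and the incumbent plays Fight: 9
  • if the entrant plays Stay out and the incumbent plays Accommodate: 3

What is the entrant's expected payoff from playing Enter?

E[Enter] = 0.2·(-7) + 0.6·(-2) + 0.2·(-7) = (-1.4) + (-1.2) + (-1.4) = -4

-4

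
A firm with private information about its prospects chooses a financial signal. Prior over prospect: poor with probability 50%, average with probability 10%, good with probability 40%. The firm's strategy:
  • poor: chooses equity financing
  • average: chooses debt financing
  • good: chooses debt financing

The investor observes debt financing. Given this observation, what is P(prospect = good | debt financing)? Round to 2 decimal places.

Apply Bayes' rule using the sender's strategy as the likelihood.
P(debt financing) = 0.5·0 + 0.1·1 + 0.4·1 = 0.5
P(good | debt financing) = (0.4·1) / 0.5 = 0.4 / 0.5 = 0.8

0.80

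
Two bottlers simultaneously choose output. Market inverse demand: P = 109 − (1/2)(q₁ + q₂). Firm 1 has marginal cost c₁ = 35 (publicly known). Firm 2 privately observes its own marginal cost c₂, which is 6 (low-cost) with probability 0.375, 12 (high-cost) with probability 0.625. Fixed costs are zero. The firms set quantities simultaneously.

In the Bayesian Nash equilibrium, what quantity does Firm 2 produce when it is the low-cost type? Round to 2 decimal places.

86.75

Firm 2 with cost c maximizes (109 − (1/2)(q₁+q₂) − c)·q₂, giving q₂(c) = (109 − c − (1/2)q₁).
E[c₂] = 0.375·6 + 0.625·12 = 9.75
Firm 1's FOC against E[q₂] yields q₁ = (109 − 2·35 + E[c₂])/(3/2) = (109 − 70 + 9.75)/(3/2) = 32.5.
q₂(low-cost) = (109 − 6 − (1/2)·32.5) = 86.75.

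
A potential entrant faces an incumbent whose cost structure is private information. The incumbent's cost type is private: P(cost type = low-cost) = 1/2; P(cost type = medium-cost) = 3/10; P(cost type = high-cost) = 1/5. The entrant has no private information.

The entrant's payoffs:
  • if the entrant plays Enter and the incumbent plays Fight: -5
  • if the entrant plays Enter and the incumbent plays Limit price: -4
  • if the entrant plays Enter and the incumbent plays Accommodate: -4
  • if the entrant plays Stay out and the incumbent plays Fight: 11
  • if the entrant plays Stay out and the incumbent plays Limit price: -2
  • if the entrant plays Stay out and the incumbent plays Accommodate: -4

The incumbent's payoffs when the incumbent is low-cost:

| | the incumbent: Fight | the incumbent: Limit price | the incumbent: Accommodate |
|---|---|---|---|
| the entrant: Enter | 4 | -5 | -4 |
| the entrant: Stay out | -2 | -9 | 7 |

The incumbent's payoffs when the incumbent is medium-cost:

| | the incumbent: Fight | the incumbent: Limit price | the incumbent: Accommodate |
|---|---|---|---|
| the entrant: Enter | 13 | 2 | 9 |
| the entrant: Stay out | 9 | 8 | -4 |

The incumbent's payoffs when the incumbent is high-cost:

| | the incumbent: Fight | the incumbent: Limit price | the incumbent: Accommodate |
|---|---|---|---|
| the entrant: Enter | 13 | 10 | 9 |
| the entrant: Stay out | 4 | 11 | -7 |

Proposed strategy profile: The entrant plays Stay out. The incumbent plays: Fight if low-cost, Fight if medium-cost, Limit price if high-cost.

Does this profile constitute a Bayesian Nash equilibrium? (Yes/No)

The entrant plays Stay out: E[Stay out] = 1/2·(11) + 3/10·(11) + 1/5·(-2) = 42/5; E[Enter] = -24/5. Best-responding. ✓
The incumbent (cost type low-cost), facing Stay out: Fight gives -2, Limit price gives -9, Accommodate gives 7. Proposed Fight is not best — profitable deviation exists. ✗
The incumbent (cost type medium-cost), facing Stay out: Fight gives 9, Limit price gives 8, Accommodate gives -4. Proposed Fight is best. ✓
The incumbent (cost type high-cost), facing Stay out: Fight gives 4, Limit price gives 11, Accommodate gives -7. Proposed Limit price is best. ✓

No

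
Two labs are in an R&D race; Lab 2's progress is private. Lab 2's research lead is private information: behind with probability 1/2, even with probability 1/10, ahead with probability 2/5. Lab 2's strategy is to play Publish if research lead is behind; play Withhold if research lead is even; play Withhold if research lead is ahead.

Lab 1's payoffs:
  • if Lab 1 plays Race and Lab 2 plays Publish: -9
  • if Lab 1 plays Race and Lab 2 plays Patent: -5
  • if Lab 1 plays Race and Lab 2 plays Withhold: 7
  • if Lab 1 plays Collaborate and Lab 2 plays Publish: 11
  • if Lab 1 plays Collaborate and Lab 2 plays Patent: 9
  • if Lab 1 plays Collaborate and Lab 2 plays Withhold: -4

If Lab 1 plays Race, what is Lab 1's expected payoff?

-1

Take the expectation over Lab 2's research lead, weighting each type's action by its prior probability.
E[Race] = 1/2·(-9) + 1/10·7 + 2/5·7 = (-9/2) + 7/10 + 14/5 = -1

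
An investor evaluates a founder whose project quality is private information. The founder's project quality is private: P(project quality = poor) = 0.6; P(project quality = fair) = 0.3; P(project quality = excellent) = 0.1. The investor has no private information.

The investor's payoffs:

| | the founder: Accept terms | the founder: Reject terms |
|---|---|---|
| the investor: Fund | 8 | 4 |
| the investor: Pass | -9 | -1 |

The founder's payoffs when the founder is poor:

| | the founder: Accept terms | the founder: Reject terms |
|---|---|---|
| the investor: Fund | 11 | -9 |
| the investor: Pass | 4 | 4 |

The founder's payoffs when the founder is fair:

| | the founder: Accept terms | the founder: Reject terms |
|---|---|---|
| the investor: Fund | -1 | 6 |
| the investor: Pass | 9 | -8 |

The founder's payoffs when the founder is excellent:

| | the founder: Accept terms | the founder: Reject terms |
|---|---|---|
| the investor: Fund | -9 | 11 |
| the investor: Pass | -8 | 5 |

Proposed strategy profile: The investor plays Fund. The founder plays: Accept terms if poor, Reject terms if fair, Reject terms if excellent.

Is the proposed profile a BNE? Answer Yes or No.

Yes

A profile is a BNE iff every type of every player is best-responding given beliefs about the other side.
The investor plays Fund: E[Fund] = 0.6·(8) + 0.3·(4) + 0.1·(4) = 6.4; E[Pass] = -5.8. Best-responding. ✓
The founder (project quality poor), facing Fund: Accept terms gives 11, Reject terms gives -9. Proposed Accept terms is best. ✓
The founder (project quality fair), facing Fund: Accept terms gives -1, Reject terms gives 6. Proposed Reject terms is best. ✓
The founder (project quality excellent), facing Fund: Accept terms gives -9, Reject terms gives 11. Proposed Reject terms is best. ✓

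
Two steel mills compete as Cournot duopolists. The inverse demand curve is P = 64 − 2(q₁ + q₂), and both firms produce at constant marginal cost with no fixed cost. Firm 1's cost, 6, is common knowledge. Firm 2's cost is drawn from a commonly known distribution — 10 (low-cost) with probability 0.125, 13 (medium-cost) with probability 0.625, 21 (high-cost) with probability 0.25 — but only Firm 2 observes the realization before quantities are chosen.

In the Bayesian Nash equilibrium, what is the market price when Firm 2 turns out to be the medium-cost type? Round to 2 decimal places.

Type-c best response for Firm 2: q₂(c) = (64 − c)/4 − q₁/2.
Firm 1 maximizes expected profit; its first-order condition is 64 − 4q₁ − 2E[q₂] − 6 = 0.
Substituting E[q₂] and solving: E[c₂] = 14.625, so q₁ = (64 − 2·6 + 14.625)/6 = 11.1042.
q₂(medium-cost) = 7.19792, so P = 64 − 2·(11.1042 + 7.19792) = 27.3958.

27.40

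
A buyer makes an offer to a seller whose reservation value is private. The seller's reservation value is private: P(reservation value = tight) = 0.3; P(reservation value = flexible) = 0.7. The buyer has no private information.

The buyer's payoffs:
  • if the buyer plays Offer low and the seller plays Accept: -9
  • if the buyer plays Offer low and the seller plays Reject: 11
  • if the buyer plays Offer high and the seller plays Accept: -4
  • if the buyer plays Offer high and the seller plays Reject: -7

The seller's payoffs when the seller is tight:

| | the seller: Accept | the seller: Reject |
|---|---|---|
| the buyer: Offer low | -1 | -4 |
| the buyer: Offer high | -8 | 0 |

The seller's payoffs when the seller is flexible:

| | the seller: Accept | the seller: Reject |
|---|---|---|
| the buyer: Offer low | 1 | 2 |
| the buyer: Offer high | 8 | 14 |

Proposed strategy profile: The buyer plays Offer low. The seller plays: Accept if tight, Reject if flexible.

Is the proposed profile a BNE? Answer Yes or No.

Yes

The buyer plays Offer low: E[Offer low] = 0.3·(-9) + 0.7·(11) = 5; E[Offer high] = -6.1. Best-responding. ✓
The seller (reservation value tight), facing Offer low: Accept gives -1, Reject gives -4. Proposed Accept is best. ✓
The seller (reservation value flexible), facing Offer low: Accept gives 1, Reject gives 2. Proposed Reject is best. ✓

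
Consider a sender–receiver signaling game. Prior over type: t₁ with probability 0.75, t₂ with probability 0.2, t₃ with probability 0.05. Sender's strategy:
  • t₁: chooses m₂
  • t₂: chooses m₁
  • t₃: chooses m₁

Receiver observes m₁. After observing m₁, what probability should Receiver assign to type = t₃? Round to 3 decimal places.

P(m₁) = 0.75·0 + 0.2·1 + 0.05·1 = 0.25
P(t₃ | m₁) = (0.05·1) / 0.25 = 0.05 / 0.25 = 0.2

0.200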